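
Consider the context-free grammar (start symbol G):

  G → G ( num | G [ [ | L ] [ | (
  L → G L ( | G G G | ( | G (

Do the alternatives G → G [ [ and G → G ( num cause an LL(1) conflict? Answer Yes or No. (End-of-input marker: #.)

FIRST(G [ [) = { ( } and FIRST(G ( num) = { ( }.
Both contain (, so the two alternatives are not disjoint — LL(1) conflict.

Yes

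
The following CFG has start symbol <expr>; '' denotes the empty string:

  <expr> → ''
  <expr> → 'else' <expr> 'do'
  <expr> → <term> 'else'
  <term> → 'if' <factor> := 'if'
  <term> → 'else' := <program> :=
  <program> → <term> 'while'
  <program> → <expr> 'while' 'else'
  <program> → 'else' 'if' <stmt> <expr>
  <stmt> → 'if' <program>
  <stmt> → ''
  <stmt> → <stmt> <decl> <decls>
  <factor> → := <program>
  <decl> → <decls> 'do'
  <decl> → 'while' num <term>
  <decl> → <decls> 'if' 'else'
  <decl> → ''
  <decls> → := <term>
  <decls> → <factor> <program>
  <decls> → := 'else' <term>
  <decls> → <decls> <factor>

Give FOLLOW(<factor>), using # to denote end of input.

In <term> → 'if' <factor> := 'if': add FIRST(:= 'if') = { := }.
In <decls> → <factor> <program>: add FIRST(<program>) = { 'else', 'if', 'while' }.
In <decls> → <decls> <factor>: <factor> is at the end, add FOLLOW(<decls>) = { 'do', 'else', 'if', 'while', := }.
Union: FOLLOW(<factor>) = { 'do', 'else', 'if', 'while', := }.

{ 'do', 'else', 'if', 'while', := }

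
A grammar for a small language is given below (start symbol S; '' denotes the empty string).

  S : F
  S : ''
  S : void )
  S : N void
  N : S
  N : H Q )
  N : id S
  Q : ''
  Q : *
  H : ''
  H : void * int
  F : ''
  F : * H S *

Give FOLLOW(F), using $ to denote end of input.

In S : F: F is at the end, add FOLLOW(S) = { $, *, void }.
Union: FOLLOW(F) = { $, *, void }.

{ $, *, void }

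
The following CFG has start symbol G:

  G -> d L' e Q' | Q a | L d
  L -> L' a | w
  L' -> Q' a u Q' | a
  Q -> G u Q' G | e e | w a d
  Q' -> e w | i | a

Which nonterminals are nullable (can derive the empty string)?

No nonterminal has an empty production or an RHS whose symbols are all nullable.

{ } (none)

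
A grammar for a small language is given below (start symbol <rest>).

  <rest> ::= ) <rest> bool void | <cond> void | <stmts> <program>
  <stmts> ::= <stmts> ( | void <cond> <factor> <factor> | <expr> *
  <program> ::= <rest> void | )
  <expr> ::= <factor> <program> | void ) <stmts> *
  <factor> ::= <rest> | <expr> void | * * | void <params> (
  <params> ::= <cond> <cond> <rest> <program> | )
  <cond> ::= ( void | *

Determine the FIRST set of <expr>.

{ (, ), *, void }

From <expr> ::= <factor> <program>: add FIRST(<factor>) = { (, ), *, void }.
<expr> ::= void ) <stmts> * contributes {void}.
Union: FIRST(<expr>) = { (, ), *, void }.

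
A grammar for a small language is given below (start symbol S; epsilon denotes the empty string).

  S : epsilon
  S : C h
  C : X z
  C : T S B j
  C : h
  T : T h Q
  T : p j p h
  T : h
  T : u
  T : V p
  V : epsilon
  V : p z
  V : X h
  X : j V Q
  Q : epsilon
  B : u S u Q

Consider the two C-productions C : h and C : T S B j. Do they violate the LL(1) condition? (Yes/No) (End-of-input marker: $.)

Yes

FIRST(h) = { h } and FIRST(T S B j) = { h, j, p, u }.
Both contain h, so the two alternatives are not disjoint — LL(1) conflict.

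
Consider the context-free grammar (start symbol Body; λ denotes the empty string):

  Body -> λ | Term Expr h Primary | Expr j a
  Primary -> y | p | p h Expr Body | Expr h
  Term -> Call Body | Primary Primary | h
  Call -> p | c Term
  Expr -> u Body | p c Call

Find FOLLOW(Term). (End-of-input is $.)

{ $, c, h, j, p, u, y }

In Body -> Term Expr h Primary: add FIRST(Expr h Primary) = { p, u }.
In Call -> c Term: Term is at the end, add FOLLOW(Call) = { $, c, h, j, p, u, y }.
Union: FOLLOW(Term) = { $, c, h, j, p, u, y }.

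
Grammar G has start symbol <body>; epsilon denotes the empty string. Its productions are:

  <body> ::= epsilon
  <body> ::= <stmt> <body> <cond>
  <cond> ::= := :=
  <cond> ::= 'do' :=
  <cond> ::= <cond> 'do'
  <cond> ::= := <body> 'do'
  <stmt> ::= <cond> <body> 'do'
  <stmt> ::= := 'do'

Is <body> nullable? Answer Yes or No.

<body> has an epsilon-production, so <body> ⇒ epsilon.

Yes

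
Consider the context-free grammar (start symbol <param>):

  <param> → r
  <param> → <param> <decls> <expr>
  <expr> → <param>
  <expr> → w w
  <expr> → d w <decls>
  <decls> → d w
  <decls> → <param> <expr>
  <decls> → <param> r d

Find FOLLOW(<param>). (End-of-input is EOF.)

<param> is the start symbol, so EOF ∈ FOLLOW(<param>).
In <param> → <param> <decls> <expr>: add FIRST(<decls> <expr>) = { d, r }.
In <expr> → <param>: <param> is at the end, add FOLLOW(<expr>) = { EOF, d, r, w }.
In <decls> → <param> <expr>: add FIRST(<expr>) = { d, r, w }.
In <decls> → <param> r d: add FIRST(r d) = { r }.
Union: FOLLOW(<param>) = { EOF, d, r, w }.

{ EOF, d, r, w }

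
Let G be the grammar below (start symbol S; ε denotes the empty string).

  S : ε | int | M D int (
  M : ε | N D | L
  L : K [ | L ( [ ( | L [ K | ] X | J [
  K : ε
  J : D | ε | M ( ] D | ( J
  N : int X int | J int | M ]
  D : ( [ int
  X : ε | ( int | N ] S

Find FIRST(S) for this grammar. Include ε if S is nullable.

{ (, [, ], int, ε }

S : ε contributes ε.
S : int contributes {int}.
From S : M D int (: M nullable, take FIRST(M) ∪ FIRST(D) = { (, [, ], int }.
Union: FIRST(S) = { (, [, ], int, ε }.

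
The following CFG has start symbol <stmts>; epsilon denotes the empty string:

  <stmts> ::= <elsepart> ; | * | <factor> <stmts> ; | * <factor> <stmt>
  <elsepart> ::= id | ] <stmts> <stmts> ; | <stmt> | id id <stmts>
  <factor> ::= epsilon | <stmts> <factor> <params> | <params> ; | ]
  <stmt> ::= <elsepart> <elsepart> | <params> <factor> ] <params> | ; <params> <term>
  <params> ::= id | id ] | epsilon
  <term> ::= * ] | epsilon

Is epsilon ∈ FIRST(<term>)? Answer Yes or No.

Yes

<term> has an epsilon-production, so <term> ⇒ epsilon.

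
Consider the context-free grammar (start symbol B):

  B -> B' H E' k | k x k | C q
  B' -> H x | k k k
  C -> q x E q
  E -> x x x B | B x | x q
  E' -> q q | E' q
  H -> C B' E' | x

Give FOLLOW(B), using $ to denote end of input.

B is the start symbol, so $ ∈ FOLLOW(B).
In E -> x x x B: B is at the end, add FOLLOW(E) = { q }.
In E -> B x: add FIRST(x) = { x }.
Union: FOLLOW(B) = { $, q, x }.

{ $, q, x }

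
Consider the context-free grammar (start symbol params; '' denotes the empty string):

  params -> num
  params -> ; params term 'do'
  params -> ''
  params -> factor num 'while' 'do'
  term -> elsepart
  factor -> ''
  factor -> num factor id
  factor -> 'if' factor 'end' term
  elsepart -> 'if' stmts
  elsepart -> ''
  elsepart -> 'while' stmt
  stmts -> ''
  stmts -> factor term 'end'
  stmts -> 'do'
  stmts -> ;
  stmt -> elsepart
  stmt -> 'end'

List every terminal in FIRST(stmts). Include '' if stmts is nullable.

{ 'do', 'end', 'if', 'while', ;, num, '' }

stmts -> '' contributes ''.
From stmts -> factor term 'end': factor, term nullable, take FIRST(factor) ∪ FIRST(term) ∪ {'end'} = { 'end', 'if', 'while', num }.
stmts -> 'do' contributes {'do'}.
stmts -> ; contributes {;}.
Union: FIRST(stmts) = { 'do', 'end', 'if', 'while', ;, num, '' }.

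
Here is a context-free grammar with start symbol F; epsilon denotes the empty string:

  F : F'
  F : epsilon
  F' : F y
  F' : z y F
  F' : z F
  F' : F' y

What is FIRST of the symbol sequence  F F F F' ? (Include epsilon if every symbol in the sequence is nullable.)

{ y, z }

Add FIRST(F)\{epsilon} = { y, z }; F is nullable, continue.
Add FIRST(F)\{epsilon} = { y, z }; F is nullable, continue.
Add FIRST(F)\{epsilon} = { y, z }; F is nullable, continue.
Add FIRST(F') = { y, z }; F' is not nullable, stop.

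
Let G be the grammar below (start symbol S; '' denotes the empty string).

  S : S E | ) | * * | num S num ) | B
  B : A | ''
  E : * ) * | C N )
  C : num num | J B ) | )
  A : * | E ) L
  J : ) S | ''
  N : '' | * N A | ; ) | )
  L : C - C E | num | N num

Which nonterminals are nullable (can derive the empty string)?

{ B, J, N, S }

Directly nullable (have an ''-production): B, J, N.
S : B with every symbol nullable, so S is nullable.
No other nonterminal has a production whose RHS symbols are all nullable.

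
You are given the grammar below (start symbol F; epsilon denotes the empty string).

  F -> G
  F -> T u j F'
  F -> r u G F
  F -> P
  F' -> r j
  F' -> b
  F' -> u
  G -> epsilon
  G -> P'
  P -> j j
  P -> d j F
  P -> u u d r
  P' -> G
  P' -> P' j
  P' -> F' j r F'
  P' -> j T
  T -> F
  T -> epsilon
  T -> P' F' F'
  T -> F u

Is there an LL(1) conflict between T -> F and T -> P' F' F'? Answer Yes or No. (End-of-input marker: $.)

Yes

FIRST(F) = { b, d, j, r, u, epsilon } and FIRST(P' F' F') = { b, j, r, u }.
Both contain b, so the two alternatives are not disjoint — LL(1) conflict.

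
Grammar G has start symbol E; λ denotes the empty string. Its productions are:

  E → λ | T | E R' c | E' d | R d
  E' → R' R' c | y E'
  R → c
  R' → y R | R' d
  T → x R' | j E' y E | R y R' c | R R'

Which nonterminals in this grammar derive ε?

{ E }

Directly nullable (have an λ-production): E.
No other nonterminal has a production whose RHS symbols are all nullable.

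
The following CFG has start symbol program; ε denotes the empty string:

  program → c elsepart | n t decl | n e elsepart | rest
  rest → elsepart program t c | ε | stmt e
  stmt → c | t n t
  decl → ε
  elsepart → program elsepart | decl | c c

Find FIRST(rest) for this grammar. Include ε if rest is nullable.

{ c, n, t, ε }

From rest → elsepart program t c: elsepart, program nullable, take FIRST(elsepart) ∪ FIRST(program) ∪ {t} = { c, n, t }.
rest → ε contributes ε.
From rest → stmt e: add FIRST(stmt) = { c, t }.
Union: FIRST(rest) = { c, n, t, ε }.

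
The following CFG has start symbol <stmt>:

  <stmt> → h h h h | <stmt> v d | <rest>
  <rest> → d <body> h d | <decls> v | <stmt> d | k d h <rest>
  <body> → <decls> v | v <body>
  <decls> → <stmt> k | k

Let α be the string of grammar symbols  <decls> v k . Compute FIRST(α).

Add FIRST(<decls>) = { d, h, k }; <decls> is not nullable, stop.

{ d, h, k }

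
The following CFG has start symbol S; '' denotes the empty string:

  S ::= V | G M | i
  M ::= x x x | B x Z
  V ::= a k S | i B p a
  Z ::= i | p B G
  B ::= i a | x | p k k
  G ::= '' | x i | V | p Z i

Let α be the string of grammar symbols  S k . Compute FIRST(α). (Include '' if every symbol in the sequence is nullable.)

Add FIRST(S) = { a, i, p, x }; S is not nullable, stop.

{ a, i, p, x }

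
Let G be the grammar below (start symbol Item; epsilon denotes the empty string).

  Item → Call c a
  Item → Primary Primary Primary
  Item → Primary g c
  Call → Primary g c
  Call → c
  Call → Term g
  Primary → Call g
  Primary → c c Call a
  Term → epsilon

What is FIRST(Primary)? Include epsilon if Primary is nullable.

{ c, g }

From Primary → Call g: add FIRST(Call) = { c, g }.
Primary → c c Call a contributes {c}.
Union: FIRST(Primary) = { c, g }.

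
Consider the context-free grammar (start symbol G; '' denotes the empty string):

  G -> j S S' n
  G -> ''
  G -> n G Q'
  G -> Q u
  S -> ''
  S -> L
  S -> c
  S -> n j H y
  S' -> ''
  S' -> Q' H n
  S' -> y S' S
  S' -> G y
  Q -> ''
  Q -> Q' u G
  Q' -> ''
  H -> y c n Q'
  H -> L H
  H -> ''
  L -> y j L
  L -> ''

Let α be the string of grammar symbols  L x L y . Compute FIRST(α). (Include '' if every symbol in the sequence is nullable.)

Add FIRST(L)\{''} = { y }; L is nullable, continue.
x is a terminal; add {x} and stop.

{ x, y }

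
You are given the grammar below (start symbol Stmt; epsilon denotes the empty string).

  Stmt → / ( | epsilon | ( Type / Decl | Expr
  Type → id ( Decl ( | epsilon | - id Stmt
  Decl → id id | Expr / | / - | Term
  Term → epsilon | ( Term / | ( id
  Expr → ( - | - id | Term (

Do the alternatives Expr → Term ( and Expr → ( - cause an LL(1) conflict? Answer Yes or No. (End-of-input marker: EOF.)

Yes

FIRST(Term () = { ( } and FIRST(( -) = { ( }.
Both contain (, so the two alternatives are not disjoint — LL(1) conflict.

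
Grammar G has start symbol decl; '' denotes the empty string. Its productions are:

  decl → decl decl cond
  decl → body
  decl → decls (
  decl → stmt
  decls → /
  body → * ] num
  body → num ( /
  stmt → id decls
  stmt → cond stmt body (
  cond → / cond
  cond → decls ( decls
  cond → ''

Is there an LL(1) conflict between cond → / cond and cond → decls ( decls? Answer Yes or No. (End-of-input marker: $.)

Yes

FIRST(/ cond) = { / } and FIRST(decls ( decls) = { / }.
Both contain /, so the two alternatives are not disjoint — LL(1) conflict.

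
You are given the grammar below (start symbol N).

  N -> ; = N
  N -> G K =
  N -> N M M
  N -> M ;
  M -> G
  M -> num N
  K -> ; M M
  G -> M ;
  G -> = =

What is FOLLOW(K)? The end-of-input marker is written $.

In N -> G K =: add FIRST(=) = { = }.
Union: FOLLOW(K) = { = }.

{ = }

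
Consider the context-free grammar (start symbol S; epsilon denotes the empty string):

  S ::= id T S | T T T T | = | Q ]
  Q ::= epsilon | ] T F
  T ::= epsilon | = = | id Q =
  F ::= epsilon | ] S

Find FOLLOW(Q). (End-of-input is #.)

In S ::= Q ]: add FIRST(]) = { ] }.
In T ::= id Q =: add FIRST(=) = { = }.
Union: FOLLOW(Q) = { =, ] }.

{ =, ] }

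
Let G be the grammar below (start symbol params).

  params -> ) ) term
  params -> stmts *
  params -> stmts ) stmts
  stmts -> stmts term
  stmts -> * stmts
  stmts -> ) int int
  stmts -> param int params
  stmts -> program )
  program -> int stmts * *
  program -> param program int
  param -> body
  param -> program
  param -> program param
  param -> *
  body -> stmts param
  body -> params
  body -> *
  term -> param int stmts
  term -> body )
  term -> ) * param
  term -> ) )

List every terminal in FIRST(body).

From body -> stmts param: add FIRST(stmts) = { ), *, int }.
From body -> params: add FIRST(params) = { ), *, int }.
body -> * contributes {*}.
Union: FIRST(body) = { ), *, int }.

{ ), *, int }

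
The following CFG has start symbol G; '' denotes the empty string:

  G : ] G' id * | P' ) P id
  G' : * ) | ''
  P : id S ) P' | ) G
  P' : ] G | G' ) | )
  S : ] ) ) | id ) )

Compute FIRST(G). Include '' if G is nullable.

{ ), *, ] }

G : ] G' id * contributes {]}.
From G : P' ) P id: add FIRST(P') = { ), *, ] }.
Union: FIRST(G) = { ), *, ] }.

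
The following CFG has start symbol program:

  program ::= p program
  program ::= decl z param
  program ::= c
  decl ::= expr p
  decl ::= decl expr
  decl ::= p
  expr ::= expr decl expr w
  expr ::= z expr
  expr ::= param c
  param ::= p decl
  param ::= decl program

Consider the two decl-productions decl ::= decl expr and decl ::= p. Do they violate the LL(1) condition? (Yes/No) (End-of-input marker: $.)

FIRST(decl expr) = { p, z } and FIRST(p) = { p }.
Both contain p, so the two alternatives are not disjoint — LL(1) conflict.

Yes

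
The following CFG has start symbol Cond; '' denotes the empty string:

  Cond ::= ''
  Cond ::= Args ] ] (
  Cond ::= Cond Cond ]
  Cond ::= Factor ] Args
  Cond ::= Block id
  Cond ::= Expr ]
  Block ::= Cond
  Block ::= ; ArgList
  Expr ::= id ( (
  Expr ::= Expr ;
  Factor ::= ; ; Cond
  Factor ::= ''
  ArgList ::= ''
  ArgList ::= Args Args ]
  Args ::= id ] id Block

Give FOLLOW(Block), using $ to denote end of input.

{ $, ;, ], id }

In Cond ::= Block id: add FIRST(id) = { id }.
In Args ::= id ] id Block: Block is at the end, add FOLLOW(Args) = { $, ;, ], id }.
Union: FOLLOW(Block) = { $, ;, ], id }.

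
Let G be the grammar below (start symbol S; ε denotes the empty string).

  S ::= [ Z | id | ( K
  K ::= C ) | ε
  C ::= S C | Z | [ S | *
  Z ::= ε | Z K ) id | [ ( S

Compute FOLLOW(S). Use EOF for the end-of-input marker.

S is the start symbol, so EOF ∈ FOLLOW(S).
In C ::= S C: add FIRST(C)\{ε} = { (, ), *, [, id }.
  Since C is nullable, also add FOLLOW(C) = { ) }.
In C ::= [ S: S is at the end, add FOLLOW(C) = { ) }.
In Z ::= [ ( S: S is at the end, add FOLLOW(Z) = { EOF, (, ), *, [, id }.
Union: FOLLOW(S) = { EOF, (, ), *, [, id }.

{ EOF, (, ), *, [, id }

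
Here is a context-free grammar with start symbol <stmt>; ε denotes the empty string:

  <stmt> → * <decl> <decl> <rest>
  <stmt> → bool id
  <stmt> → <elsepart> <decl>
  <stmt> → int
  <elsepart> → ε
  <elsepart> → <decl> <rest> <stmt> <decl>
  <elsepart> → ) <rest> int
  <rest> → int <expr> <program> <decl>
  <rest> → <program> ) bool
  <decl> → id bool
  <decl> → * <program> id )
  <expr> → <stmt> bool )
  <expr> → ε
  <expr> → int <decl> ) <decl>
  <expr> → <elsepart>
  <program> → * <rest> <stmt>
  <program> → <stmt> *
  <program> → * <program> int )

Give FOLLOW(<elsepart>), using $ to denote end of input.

{ ), *, bool, id, int }

In <stmt> → <elsepart> <decl>: add FIRST(<decl>) = { *, id }.
In <expr> → <elsepart>: <elsepart> is at the end, add FOLLOW(<expr>) = { ), *, bool, id, int }.
Union: FOLLOW(<elsepart>) = { ), *, bool, id, int }.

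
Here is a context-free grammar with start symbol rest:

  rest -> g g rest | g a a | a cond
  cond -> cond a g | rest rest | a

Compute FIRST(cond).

From cond -> cond a g: add FIRST(cond) = { a, g }.
From cond -> rest rest: add FIRST(rest) = { a, g }.
cond -> a contributes {a}.
Union: FIRST(cond) = { a, g }.

{ a, g }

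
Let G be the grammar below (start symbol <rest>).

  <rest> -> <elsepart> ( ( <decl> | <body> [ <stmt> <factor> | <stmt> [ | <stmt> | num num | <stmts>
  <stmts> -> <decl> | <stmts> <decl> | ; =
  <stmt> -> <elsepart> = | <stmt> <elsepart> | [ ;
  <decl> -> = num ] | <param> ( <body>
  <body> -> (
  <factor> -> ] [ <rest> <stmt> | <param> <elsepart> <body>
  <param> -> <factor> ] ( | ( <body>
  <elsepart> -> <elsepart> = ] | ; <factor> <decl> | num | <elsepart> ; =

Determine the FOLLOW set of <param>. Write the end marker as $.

In <decl> -> <param> ( <body>: add FIRST(( <body>) = { ( }.
In <factor> -> <param> <elsepart> <body>: add FIRST(<elsepart> <body>) = { ;, num }.
Union: FOLLOW(<param>) = { (, ;, num }.

{ (, ;, num }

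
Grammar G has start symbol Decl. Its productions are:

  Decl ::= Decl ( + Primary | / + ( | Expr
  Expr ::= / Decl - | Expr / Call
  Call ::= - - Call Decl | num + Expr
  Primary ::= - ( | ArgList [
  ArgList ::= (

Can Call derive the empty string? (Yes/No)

No

No nonterminal in this grammar is nullable.
No production of Call has an RHS whose symbols are all nullable, so Call is not nullable.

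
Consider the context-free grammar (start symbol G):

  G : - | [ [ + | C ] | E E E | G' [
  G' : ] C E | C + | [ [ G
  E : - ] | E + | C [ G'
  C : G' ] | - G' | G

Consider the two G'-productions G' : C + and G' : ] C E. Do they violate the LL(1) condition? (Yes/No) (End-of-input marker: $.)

Yes

FIRST(C +) = { -, [, ] } and FIRST(] C E) = { ] }.
Both contain ], so the two alternatives are not disjoint — LL(1) conflict.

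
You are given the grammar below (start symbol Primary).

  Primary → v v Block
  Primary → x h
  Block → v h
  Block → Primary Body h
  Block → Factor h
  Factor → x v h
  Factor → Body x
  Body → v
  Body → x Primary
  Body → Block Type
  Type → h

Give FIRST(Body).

Body → v contributes {v}.
Body → x Primary contributes {x}.
From Body → Block Type: add FIRST(Block) = { v, x }.
Union: FIRST(Body) = { v, x }.

{ v, x }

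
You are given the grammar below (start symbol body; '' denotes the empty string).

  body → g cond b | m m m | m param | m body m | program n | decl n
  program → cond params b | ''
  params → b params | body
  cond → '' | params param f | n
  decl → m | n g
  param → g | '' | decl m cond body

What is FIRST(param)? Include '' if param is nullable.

param → g contributes {g}.
param → '' contributes ''.
From param → decl m cond body: add FIRST(decl) = { m, n }.
Union: FIRST(param) = { g, m, n, '' }.

{ g, m, n, '' }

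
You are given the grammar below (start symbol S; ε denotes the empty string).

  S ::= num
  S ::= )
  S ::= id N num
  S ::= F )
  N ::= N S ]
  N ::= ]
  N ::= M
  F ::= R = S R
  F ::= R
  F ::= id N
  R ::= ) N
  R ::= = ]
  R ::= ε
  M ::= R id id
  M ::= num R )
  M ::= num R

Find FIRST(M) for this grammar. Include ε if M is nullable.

From M ::= R id id: R nullable, take FIRST(R) ∪ {id} = { ), =, id }.
M ::= num R ) contributes {num}.
M ::= num R contributes {num}.
Union: FIRST(M) = { ), =, id, num }.

{ ), =, id, num }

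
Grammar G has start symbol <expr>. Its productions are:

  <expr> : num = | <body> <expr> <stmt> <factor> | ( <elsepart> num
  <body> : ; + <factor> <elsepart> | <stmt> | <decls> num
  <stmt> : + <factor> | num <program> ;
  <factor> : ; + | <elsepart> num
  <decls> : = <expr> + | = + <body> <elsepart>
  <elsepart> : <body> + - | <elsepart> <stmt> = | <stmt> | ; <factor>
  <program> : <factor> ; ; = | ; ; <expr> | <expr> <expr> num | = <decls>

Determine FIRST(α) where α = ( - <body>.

( is a terminal; add {(} and stop.

{ ( }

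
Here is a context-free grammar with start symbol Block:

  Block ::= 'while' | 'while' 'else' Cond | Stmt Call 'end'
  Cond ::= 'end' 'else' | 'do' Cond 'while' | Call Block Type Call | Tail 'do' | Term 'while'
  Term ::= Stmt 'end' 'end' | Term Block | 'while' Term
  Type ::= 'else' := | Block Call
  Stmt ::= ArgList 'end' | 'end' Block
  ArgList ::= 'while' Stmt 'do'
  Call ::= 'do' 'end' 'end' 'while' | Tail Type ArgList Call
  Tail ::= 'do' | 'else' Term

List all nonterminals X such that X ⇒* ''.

{ } (none)

No nonterminal has an empty production or an RHS whose symbols are all nullable.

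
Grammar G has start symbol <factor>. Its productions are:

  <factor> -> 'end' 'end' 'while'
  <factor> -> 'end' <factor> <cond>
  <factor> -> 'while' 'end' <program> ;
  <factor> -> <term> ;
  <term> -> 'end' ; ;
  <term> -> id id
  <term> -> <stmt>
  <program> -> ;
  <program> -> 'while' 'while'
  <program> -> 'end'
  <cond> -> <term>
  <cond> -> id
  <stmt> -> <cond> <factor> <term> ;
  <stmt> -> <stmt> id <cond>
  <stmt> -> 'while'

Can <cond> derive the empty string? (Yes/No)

No nonterminal in this grammar is nullable.
No production of <cond> has an RHS whose symbols are all nullable, so <cond> is not nullable.

No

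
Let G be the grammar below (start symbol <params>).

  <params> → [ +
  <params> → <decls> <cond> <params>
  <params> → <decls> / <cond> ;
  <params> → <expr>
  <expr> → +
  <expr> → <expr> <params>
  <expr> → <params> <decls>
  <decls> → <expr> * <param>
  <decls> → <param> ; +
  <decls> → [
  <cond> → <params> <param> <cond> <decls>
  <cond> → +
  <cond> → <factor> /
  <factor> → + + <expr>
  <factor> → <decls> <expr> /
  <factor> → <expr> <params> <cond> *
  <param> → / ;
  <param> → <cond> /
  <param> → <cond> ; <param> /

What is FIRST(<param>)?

{ +, /, [ }

<param> → / ; contributes {/}.
From <param> → <cond> /: add FIRST(<cond>) = { +, /, [ }.
From <param> → <cond> ; <param> /: add FIRST(<cond>) = { +, /, [ }.
Union: FIRST(<param>) = { +, /, [ }.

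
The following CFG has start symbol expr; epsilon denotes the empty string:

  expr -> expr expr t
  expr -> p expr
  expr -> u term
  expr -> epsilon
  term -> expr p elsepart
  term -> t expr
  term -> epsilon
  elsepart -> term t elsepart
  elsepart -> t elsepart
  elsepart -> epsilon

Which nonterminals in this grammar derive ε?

Directly nullable (have an epsilon-production): expr, term, elsepart.

{ elsepart, expr, term }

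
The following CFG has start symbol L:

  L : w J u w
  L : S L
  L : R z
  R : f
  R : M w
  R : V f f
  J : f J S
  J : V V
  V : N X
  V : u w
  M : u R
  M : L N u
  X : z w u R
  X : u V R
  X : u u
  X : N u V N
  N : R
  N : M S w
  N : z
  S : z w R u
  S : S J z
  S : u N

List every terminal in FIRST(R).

{ f, u, w, z }

R : f contributes {f}.
From R : M w: add FIRST(M) = { f, u, w, z }.
From R : V f f: add FIRST(V) = { f, u, w, z }.
Union: FIRST(R) = { f, u, w, z }.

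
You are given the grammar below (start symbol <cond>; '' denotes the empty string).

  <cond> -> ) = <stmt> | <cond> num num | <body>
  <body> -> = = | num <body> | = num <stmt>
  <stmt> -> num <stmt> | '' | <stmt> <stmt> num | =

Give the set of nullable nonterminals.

Directly nullable (have an ''-production): <stmt>.
No other nonterminal has a production whose RHS symbols are all nullable.

{ <stmt> }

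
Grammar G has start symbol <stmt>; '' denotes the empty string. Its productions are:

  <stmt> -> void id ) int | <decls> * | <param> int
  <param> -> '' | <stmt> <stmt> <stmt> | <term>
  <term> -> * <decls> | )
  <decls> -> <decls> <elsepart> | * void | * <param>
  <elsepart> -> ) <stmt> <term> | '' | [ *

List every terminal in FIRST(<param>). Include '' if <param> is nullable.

<param> -> '' contributes ''.
From <param> -> <stmt> <stmt> <stmt>: add FIRST(<stmt>) = { ), *, int, void }.
From <param> -> <term>: add FIRST(<term>) = { ), * }.
Union: FIRST(<param>) = { ), *, int, void, '' }.

{ ), *, int, void, '' }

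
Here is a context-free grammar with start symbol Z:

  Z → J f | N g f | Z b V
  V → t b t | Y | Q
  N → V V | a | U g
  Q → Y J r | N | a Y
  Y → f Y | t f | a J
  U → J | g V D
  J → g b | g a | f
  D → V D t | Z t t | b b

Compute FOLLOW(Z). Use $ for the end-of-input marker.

{ $, b, t }

Z is the start symbol, so $ ∈ FOLLOW(Z).
In Z → Z b V: add FIRST(b V) = { b }.
In D → Z t t: add FIRST(t t) = { t }.
Union: FOLLOW(Z) = { $, b, t }.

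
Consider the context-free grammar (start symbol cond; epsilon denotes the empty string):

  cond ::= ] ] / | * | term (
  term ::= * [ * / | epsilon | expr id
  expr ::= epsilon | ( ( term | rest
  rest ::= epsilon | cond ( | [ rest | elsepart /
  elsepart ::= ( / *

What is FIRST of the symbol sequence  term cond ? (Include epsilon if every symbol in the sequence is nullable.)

Add FIRST(term)\{epsilon} = { (, *, [, ], id }; term is nullable, continue.
Add FIRST(cond) = { (, *, [, ], id }; cond is not nullable, stop.

{ (, *, [, ], id }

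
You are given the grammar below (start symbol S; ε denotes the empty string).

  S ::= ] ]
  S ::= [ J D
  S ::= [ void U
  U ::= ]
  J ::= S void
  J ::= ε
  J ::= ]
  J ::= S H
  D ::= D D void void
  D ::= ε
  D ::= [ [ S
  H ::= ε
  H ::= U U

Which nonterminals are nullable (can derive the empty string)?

{ D, H, J }

Directly nullable (have an ε-production): J, D, H.
No other nonterminal has a production whose RHS symbols are all nullable.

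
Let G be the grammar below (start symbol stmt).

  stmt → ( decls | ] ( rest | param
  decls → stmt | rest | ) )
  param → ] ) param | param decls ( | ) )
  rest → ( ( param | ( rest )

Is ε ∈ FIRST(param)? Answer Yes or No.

No nonterminal in this grammar is nullable.
No production of param has an RHS whose symbols are all nullable, so param is not nullable.

No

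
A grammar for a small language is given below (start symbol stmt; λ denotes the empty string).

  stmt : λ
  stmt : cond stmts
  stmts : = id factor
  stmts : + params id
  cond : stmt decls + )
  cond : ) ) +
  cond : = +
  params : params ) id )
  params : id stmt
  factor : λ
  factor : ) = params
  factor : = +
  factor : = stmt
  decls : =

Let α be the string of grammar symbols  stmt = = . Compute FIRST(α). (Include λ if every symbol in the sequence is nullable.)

{ ), = }

Add FIRST(stmt)\{λ} = { ), = }; stmt is nullable, continue.
= is a terminal; add {=} and stop.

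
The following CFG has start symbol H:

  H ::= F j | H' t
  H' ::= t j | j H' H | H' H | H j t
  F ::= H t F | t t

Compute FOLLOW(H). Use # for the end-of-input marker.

H is the start symbol, so # ∈ FOLLOW(H).
In H' ::= j H' H: H is at the end, add FOLLOW(H') = { j, t }.
In H' ::= H' H: H is at the end, add FOLLOW(H') = { j, t }.
In H' ::= H j t: add FIRST(j t) = { j }.
In F ::= H t F: add FIRST(t F) = { t }.
Union: FOLLOW(H) = { #, j, t }.

{ #, j, t }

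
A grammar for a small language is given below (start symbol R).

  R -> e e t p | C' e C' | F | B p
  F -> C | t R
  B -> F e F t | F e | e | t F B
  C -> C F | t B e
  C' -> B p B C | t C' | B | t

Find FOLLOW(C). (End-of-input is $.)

{ $, e, t }

In F -> C: C is at the end, add FOLLOW(F) = { $, e, t }.
In C -> C F: add FIRST(F) = { t }.
In C' -> B p B C: C is at the end, add FOLLOW(C') = { $, e, t }.
Union: FOLLOW(C) = { $, e, t }.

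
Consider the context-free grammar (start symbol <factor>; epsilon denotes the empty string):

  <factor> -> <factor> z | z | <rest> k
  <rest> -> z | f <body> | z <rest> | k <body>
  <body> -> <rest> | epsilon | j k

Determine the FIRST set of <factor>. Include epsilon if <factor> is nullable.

{ f, k, z }

From <factor> -> <factor> z: add FIRST(<factor>) = { f, k, z }.
<factor> -> z contributes {z}.
From <factor> -> <rest> k: add FIRST(<rest>) = { f, k, z }.
Union: FIRST(<factor>) = { f, k, z }.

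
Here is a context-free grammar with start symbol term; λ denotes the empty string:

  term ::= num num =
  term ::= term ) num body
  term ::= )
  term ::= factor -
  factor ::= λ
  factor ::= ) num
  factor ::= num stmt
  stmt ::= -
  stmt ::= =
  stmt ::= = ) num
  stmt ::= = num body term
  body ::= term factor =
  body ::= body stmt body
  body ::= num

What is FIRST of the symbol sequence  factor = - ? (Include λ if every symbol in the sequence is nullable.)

{ ), =, num }

Add FIRST(factor)\{λ} = { ), num }; factor is nullable, continue.
= is a terminal; add {=} and stop.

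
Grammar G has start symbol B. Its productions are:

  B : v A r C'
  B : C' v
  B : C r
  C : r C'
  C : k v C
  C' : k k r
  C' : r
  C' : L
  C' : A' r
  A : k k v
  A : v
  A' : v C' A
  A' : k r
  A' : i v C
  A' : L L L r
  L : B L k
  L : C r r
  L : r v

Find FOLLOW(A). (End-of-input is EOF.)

In B : v A r C': add FIRST(r C') = { r }.
In A' : v C' A: A is at the end, add FOLLOW(A') = { r }.
Union: FOLLOW(A) = { r }.

{ r }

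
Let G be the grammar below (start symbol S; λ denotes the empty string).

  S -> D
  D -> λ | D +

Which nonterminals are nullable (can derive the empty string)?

Directly nullable (have an λ-production): D.
S -> D with every symbol nullable, so S is nullable.

{ D, S }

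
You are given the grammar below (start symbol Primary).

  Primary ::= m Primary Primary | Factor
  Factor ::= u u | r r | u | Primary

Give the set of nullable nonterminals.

No nonterminal has an empty production or an RHS whose symbols are all nullable.

{ } (none)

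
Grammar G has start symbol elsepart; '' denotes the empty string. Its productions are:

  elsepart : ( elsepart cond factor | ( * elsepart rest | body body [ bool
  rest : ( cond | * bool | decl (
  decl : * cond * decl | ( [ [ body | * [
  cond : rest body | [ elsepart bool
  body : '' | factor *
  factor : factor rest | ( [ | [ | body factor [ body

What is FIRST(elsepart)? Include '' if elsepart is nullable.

{ (, [ }

elsepart : ( elsepart cond factor contributes {(}.
elsepart : ( * elsepart rest contributes {(}.
From elsepart : body body [ bool: body, body nullable, take FIRST(body) ∪ FIRST(body) ∪ {[} = { (, [ }.
Union: FIRST(elsepart) = { (, [ }.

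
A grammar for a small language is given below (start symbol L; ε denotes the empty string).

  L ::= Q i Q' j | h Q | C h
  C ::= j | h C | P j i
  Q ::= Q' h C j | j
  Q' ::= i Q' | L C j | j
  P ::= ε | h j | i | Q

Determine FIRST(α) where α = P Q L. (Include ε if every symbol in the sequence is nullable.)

Add FIRST(P)\{ε} = { h, i, j }; P is nullable, continue.
Add FIRST(Q) = { h, i, j }; Q is not nullable, stop.

{ h, i, j }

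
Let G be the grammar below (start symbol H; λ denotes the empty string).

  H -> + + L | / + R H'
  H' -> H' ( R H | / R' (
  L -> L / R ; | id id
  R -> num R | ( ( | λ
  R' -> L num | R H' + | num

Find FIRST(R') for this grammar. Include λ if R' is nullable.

From R' -> L num: add FIRST(L) = { id }.
From R' -> R H' +: R nullable, take FIRST(R) ∪ FIRST(H') = { (, /, num }.
R' -> num contributes {num}.
Union: FIRST(R') = { (, /, id, num }.

{ (, /, id, num }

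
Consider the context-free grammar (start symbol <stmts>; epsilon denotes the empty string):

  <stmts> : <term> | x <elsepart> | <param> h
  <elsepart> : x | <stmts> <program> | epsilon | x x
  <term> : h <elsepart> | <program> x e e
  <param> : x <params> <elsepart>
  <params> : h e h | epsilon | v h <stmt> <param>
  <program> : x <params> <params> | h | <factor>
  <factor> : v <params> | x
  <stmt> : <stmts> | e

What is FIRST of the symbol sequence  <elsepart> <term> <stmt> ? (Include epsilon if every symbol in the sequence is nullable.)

{ h, v, x }

Add FIRST(<elsepart>)\{epsilon} = { h, v, x }; <elsepart> is nullable, continue.
Add FIRST(<term>) = { h, v, x }; <term> is not nullable, stop.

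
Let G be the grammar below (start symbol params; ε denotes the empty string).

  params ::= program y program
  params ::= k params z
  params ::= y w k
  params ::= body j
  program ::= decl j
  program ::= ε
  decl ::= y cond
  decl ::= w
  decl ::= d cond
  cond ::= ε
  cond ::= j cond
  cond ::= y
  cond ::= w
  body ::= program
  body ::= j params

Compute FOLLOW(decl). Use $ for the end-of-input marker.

{ j }

In program ::= decl j: add FIRST(j) = { j }.
Union: FOLLOW(decl) = { j }.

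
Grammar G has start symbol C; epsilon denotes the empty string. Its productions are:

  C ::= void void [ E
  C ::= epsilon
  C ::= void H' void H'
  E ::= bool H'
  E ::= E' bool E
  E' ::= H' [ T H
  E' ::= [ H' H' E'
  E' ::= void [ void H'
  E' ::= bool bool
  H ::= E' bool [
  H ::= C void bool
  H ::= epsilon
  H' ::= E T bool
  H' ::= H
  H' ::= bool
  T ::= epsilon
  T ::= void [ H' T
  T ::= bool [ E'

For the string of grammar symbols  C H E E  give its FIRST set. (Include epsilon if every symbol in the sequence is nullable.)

{ [, bool, void }

Add FIRST(C)\{epsilon} = { void }; C is nullable, continue.
Add FIRST(H)\{epsilon} = { [, bool, void }; H is nullable, continue.
Add FIRST(E) = { [, bool, void }; E is not nullable, stop.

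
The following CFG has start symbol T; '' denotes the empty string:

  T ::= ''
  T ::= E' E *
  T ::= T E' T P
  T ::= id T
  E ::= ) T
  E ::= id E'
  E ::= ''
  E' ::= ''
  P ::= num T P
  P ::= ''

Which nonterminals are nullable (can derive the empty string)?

Directly nullable (have an ''-production): T, E, E', P.

{ E, E', P, T }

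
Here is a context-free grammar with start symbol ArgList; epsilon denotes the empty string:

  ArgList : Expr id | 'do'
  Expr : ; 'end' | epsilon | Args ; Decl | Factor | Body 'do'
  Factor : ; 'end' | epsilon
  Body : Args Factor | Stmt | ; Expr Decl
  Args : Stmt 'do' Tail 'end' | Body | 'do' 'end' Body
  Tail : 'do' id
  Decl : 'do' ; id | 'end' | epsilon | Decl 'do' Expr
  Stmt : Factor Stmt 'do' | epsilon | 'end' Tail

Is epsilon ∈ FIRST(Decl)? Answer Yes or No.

Decl has an epsilon-production, so Decl ⇒ epsilon.

Yes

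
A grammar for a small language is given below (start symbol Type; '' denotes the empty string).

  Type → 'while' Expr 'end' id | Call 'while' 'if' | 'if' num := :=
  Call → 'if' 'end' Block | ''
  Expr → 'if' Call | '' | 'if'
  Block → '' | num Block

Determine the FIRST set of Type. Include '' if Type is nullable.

Type → 'while' Expr 'end' id contributes {'while'}.
From Type → Call 'while' 'if': Call nullable, take FIRST(Call) ∪ {'while'} = { 'if', 'while' }.
Type → 'if' num := := contributes {'if'}.
Union: FIRST(Type) = { 'if', 'while' }.

{ 'if', 'while' }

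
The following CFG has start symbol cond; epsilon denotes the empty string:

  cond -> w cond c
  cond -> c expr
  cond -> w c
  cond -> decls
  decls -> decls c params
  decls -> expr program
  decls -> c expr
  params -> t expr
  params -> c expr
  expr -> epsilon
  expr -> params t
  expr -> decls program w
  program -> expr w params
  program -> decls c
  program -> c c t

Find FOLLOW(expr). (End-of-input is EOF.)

In cond -> c expr: expr is at the end, add FOLLOW(cond) = { EOF, c }.
In decls -> expr program: add FIRST(program) = { c, t, w }.
In decls -> c expr: expr is at the end, add FOLLOW(decls) = { EOF, c, t, w }.
In params -> t expr: expr is at the end, add FOLLOW(params) = { EOF, c, t, w }.
In params -> c expr: expr is at the end, add FOLLOW(params) = { EOF, c, t, w }.
In program -> expr w params: add FIRST(w params) = { w }.
Union: FOLLOW(expr) = { EOF, c, t, w }.

{ EOF, c, t, w }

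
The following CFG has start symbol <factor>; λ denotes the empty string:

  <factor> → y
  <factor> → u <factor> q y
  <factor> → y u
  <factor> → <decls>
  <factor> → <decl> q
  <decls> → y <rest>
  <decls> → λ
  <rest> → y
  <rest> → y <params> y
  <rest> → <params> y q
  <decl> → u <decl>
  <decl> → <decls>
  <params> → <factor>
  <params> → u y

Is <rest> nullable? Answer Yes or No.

Nullable nonterminals: <decl>, <decls>, <factor>, <params>.
No production of <rest> has an RHS whose symbols are all nullable, so <rest> is not nullable.

No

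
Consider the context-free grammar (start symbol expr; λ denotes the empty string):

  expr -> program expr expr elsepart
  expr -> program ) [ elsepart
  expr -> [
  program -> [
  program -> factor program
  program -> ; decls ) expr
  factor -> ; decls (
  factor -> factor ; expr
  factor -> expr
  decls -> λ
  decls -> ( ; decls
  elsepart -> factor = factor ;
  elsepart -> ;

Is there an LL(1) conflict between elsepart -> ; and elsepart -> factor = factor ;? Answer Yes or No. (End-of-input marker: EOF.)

FIRST(;) = { ; } and FIRST(factor = factor ;) = { ;, [ }.
Both contain ;, so the two alternatives are not disjoint — LL(1) conflict.

Yes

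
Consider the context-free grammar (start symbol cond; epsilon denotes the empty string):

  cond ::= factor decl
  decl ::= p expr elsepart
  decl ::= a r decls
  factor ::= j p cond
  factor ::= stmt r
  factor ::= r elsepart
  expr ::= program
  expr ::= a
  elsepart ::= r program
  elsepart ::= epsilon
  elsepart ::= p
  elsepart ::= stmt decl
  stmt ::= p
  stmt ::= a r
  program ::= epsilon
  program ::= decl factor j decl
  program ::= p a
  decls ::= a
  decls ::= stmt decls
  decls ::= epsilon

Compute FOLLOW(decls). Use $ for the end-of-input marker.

In decl ::= a r decls: decls is at the end, add FOLLOW(decl) = { $, a, j, p, r }.
In decls ::= stmt decls: decls is at the end, add FOLLOW(decls) = { $, a, j, p, r }.
Union: FOLLOW(decls) = { $, a, j, p, r }.

{ $, a, j, p, r }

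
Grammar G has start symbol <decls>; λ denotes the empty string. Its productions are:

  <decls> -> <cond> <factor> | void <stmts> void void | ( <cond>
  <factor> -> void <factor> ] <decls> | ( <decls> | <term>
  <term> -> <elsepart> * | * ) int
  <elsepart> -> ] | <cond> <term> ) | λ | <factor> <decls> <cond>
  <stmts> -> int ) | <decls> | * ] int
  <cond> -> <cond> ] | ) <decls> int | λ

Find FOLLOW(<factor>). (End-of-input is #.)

{ #, (, ), *, ], int, void }

In <decls> -> <cond> <factor>: <factor> is at the end, add FOLLOW(<decls>) = { #, (, ), *, ], int, void }.
In <factor> -> void <factor> ] <decls>: add FIRST(] <decls>) = { ] }.
In <elsepart> -> <factor> <decls> <cond>: add FIRST(<decls> <cond>) = { (, ), *, ], void }.
Union: FOLLOW(<factor>) = { #, (, ), *, ], int, void }.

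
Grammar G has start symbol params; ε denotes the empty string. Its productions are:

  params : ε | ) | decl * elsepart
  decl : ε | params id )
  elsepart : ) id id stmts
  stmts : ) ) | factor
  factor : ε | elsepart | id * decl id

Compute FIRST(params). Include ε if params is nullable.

params : ε contributes ε.
params : ) contributes {)}.
From params : decl * elsepart: decl nullable, take FIRST(decl) ∪ {*} = { ), *, id }.
Union: FIRST(params) = { ), *, id, ε }.

{ ), *, id, ε }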